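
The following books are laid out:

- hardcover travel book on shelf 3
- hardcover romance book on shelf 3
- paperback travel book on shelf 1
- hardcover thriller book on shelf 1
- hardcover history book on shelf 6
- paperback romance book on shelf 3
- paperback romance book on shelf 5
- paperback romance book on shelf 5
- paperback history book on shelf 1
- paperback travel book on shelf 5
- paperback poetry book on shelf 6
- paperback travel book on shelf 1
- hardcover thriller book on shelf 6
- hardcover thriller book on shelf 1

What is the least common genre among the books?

Counts by genre: romance 4, travel 4, thriller 3, history 2, poetry 1.
The minimum is 1, held uniquely by poetry.

poetry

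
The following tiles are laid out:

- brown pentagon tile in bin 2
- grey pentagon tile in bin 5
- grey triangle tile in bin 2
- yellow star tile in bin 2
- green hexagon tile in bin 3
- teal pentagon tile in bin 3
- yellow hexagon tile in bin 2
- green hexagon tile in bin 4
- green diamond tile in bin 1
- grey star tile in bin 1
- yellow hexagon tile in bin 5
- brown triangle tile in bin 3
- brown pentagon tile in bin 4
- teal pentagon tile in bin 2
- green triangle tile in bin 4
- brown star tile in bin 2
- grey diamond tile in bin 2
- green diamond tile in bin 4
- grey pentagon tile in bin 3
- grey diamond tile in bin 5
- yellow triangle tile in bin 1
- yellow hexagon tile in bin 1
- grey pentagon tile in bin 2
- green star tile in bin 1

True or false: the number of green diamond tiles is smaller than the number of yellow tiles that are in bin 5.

|green diamond tiles| = 2.
|yellow tiles in bin 5| = 1.
The claim requires 2 < 1, which does not hold.

False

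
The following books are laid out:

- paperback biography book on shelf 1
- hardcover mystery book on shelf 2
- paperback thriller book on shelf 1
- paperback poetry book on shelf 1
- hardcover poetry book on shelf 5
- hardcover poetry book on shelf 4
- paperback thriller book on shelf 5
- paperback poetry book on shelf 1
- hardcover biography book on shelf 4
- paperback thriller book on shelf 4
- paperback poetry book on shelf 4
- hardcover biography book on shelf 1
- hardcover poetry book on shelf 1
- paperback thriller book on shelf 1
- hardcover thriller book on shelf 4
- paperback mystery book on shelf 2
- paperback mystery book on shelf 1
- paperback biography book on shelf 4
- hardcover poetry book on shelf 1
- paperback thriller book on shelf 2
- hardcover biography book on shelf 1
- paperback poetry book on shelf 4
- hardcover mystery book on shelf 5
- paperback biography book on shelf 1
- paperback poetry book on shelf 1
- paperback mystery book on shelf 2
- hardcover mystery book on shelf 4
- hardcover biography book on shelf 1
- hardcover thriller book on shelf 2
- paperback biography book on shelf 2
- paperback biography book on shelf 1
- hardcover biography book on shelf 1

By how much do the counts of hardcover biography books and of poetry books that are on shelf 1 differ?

0

hardcover biography books: 5. poetry books on shelf 1: 5.
|5 − 5| = 5 − 5 = 0.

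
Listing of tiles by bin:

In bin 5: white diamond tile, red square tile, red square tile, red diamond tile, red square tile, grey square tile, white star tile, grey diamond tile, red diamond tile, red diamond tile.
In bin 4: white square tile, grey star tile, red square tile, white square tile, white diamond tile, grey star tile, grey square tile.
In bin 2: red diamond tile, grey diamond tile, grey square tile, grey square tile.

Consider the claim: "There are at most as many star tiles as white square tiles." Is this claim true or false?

star tiles: 3.
white square tiles: 2.
The claim requires 3 ≤ 2, which does not hold.

False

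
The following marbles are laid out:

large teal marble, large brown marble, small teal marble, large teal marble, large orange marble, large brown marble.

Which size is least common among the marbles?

small

Counts by size: large 5, small 1.
The minimum is 1, held uniquely by small.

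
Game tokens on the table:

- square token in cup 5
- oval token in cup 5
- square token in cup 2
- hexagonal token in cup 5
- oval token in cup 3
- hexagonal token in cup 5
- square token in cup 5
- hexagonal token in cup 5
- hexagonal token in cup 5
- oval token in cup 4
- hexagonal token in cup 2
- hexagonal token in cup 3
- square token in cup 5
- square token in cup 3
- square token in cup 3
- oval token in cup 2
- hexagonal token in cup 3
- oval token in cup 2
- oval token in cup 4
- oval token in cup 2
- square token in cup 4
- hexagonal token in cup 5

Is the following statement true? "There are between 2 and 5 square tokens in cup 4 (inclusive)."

square tokens in cup 4: 1.
The claim requires 2 ≤ 1 ≤ 5, which does not hold.

False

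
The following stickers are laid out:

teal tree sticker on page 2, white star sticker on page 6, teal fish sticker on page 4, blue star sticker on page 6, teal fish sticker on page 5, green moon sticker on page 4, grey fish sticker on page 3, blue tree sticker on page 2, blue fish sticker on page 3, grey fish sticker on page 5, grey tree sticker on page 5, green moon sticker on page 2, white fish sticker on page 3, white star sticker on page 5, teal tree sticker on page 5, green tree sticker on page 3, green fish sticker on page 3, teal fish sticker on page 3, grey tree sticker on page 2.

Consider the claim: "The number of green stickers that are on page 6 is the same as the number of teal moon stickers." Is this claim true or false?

|green stickers on page 6| = 0.
|teal moon stickers| = 0.
The claim requires 0 = 0, which holds.

True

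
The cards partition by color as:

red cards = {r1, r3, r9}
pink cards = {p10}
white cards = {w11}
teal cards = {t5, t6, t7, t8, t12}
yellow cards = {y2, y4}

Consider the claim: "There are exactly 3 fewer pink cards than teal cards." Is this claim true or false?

|pink cards| = 1.
|teal cards| = 5.
The claim requires 5 − 1 (= 4) to equal 3, which does not hold.

False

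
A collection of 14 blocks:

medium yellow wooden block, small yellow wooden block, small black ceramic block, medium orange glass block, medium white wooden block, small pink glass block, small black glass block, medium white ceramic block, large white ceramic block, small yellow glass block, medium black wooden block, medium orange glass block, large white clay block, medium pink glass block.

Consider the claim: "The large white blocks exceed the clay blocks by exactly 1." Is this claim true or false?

There are 2 large white blocks.
There is 1 clay block.
The claim requires 2 − 1 (= 1) to equal 1, which holds.

True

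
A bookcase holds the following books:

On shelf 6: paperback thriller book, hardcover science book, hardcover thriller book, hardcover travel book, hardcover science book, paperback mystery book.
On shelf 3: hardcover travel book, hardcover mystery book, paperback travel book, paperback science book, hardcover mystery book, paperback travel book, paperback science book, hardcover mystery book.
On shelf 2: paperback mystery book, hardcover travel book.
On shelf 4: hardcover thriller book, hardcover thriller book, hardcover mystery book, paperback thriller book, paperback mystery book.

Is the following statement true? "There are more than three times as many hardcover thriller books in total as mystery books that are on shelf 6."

hardcover thriller books: 3.
mystery books on shelf 6: 1.
The claim requires 3 > 3 × 1 = 3, which does not hold.

False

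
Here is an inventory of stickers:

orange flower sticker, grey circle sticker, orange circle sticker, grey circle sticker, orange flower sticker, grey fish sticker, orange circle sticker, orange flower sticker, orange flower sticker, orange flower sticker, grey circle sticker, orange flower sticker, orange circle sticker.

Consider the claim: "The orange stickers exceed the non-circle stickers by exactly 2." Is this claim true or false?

True

|orange stickers| = 9.
|non-circle stickers| = 7.
The claim requires 9 − 7 (= 2) to equal 2, which holds.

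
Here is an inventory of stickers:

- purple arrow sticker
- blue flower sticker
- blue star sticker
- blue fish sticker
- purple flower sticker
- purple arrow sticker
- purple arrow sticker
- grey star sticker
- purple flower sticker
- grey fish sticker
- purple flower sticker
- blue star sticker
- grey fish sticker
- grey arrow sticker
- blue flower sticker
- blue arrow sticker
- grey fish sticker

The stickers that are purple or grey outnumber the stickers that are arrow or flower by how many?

1

stickers that are purple or grey: 11.
stickers that are arrow or flower: 10.
11 − 10 = 1.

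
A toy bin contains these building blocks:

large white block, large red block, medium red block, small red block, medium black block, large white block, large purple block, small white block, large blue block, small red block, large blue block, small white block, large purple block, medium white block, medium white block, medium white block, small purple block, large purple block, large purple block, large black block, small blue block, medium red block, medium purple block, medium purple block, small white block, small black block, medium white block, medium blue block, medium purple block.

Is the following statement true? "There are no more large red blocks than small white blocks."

|large red blocks| = 1.
|small white blocks| = 3.
The claim requires 1 ≤ 3, which holds.

True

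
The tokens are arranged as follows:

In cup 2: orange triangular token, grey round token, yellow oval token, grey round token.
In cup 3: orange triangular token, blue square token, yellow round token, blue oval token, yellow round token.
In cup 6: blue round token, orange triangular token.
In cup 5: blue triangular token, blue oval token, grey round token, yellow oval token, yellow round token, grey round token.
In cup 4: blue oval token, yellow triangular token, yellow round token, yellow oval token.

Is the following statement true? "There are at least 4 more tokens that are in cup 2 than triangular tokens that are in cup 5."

There are 4 tokens in cup 2.
There is 1 triangular token in cup 5.
The claim requires 4 − 1 = 3 ≥ 4, which does not hold.

False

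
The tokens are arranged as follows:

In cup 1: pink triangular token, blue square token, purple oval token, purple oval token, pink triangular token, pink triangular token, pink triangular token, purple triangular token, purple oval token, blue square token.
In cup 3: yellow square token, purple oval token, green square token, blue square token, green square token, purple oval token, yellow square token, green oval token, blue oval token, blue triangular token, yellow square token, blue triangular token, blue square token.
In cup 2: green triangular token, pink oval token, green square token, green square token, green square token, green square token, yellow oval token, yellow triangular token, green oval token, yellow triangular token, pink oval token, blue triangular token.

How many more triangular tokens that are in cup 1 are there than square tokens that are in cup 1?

triangular tokens in cup 1: 5.
square tokens in cup 1: 2.
5 − 2 = 3.

3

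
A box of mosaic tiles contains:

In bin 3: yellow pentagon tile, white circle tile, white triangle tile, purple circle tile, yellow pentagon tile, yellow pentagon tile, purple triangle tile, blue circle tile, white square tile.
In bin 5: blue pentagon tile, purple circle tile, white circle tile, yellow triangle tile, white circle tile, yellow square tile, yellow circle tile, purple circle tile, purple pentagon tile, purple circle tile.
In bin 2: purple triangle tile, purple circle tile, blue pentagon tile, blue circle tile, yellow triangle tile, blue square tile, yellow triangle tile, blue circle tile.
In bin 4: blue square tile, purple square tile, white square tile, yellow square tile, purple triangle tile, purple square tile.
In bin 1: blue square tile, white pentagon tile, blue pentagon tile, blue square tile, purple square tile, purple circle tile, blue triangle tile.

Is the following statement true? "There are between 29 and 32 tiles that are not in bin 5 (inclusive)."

|tiles that are not in bin 5| = 30.
The claim requires 29 ≤ 30 ≤ 32, which holds.

True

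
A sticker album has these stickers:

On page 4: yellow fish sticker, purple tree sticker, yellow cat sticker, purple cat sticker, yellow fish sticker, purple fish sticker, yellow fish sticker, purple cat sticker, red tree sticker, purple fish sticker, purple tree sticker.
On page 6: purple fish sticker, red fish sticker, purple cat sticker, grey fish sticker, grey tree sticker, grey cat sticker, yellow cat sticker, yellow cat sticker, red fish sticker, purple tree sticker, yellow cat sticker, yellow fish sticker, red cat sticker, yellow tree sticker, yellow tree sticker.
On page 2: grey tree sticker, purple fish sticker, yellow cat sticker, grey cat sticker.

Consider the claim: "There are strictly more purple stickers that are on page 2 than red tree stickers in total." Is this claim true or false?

|purple stickers on page 2| = 1.
|red tree stickers| = 1.
The claim requires 1 > 1, which does not hold.

False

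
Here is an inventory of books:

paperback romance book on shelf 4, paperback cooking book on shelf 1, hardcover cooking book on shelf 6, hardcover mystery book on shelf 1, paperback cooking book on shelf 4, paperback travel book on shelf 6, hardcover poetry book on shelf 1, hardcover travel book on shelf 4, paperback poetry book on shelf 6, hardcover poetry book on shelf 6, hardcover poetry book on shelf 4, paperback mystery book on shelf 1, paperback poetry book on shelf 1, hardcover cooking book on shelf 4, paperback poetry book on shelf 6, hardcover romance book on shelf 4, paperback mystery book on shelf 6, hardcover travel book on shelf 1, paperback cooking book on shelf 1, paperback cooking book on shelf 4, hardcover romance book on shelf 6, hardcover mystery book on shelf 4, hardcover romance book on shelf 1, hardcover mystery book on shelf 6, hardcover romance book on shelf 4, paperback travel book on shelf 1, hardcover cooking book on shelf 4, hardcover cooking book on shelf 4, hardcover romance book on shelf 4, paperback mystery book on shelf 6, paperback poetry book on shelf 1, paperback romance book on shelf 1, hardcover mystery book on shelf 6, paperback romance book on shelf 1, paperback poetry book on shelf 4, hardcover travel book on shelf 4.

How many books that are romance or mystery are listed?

mystery: 7; romance: 8; together 7 + 8 = 15.

15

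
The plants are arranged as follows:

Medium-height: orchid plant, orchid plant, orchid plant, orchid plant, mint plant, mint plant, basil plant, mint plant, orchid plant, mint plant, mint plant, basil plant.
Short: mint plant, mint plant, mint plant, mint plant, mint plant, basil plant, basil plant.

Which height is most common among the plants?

Counts by height: medium-height 12, short 7.
The maximum is 12, held uniquely by medium-height.

medium-height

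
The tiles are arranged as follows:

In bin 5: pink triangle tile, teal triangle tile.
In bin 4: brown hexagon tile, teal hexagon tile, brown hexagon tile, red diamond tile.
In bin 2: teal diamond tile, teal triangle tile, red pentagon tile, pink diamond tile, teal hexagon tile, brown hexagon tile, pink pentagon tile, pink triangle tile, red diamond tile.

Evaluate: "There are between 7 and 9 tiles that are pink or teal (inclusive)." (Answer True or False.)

True

|tiles that are pink or teal| = 9.
The claim requires 7 ≤ 9 ≤ 9, which holds.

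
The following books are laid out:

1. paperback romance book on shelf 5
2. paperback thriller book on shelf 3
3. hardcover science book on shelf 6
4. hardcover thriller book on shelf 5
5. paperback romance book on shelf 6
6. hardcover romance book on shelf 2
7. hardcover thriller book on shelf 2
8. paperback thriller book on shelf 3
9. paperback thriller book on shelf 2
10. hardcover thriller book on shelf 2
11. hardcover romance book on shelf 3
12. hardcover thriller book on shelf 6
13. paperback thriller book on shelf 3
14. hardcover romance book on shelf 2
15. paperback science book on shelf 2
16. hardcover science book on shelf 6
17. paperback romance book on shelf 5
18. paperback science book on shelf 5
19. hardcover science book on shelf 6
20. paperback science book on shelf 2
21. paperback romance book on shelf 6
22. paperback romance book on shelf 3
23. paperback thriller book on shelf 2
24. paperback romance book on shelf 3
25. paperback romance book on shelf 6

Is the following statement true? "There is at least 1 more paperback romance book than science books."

True

There are 7 paperback romance books.
There are 6 science books.
The claim requires 7 − 6 = 1 ≥ 1, which holds.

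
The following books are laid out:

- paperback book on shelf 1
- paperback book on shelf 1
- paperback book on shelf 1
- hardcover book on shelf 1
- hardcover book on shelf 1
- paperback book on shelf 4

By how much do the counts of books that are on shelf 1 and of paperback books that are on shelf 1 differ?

2

books on shelf 1: 5. paperback books on shelf 1: 3.
|5 − 3| = 5 − 3 = 2.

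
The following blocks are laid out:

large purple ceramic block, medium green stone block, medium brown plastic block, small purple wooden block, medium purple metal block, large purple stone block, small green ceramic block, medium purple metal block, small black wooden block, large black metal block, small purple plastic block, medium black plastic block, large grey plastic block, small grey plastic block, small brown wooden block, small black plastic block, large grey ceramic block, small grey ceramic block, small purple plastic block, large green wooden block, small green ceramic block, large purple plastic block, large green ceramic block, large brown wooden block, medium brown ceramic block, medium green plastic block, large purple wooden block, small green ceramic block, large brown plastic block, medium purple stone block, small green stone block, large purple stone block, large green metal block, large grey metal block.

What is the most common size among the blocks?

large

Counts by size: large 14, small 12, medium 8.
The maximum is 14, held uniquely by large.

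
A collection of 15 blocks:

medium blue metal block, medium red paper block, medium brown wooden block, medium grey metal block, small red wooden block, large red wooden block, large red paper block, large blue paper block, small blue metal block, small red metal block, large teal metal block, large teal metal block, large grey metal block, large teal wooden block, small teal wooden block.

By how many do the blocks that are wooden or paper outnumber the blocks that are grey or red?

blocks that are wooden or paper: 8.
blocks that are grey or red: 7.
8 − 7 = 1.

1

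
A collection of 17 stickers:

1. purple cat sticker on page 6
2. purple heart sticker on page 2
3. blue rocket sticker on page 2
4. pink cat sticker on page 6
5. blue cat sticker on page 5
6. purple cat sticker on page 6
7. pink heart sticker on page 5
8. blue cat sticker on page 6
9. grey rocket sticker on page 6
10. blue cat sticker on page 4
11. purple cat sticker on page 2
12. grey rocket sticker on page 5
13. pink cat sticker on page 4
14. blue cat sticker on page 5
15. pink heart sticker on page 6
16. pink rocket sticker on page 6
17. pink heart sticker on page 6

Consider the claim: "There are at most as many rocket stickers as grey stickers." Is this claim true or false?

False

There are 4 rocket stickers.
There are 2 grey stickers.
The claim requires 4 ≤ 2, which does not hold.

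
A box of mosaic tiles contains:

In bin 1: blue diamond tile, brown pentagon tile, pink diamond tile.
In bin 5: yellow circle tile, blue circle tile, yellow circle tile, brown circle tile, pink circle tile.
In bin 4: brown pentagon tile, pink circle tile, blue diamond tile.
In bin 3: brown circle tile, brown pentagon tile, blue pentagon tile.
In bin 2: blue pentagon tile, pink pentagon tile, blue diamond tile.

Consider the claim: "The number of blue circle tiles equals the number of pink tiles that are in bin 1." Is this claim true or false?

True

|blue circle tiles| = 1.
|pink tiles in bin 1| = 1.
The claim requires 1 = 1, which holds.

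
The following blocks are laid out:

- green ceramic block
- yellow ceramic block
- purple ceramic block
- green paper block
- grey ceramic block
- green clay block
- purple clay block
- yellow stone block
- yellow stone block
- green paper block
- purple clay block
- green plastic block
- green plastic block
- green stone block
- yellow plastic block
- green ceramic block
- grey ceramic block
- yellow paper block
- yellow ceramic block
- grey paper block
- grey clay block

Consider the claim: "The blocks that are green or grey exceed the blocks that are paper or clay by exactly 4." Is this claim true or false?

True

|blocks that are green or grey| = 12.
|blocks that are paper or clay| = 8.
The claim requires 12 − 8 (= 4) to equal 4, which holds.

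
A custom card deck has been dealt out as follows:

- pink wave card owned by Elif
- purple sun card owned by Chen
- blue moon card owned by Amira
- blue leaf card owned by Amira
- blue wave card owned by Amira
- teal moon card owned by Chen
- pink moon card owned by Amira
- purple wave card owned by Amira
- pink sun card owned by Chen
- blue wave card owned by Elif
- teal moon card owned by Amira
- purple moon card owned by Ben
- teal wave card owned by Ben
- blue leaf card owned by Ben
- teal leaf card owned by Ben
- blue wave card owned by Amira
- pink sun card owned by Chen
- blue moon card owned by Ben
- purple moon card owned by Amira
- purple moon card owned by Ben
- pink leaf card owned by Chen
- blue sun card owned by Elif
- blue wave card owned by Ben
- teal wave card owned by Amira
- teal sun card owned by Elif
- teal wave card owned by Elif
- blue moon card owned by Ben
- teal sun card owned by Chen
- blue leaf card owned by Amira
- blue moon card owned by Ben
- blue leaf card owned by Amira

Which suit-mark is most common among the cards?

Counts by suit-mark: moon 10, wave 9, leaf 6, sun 6.
The maximum is 10, held uniquely by moon.

moon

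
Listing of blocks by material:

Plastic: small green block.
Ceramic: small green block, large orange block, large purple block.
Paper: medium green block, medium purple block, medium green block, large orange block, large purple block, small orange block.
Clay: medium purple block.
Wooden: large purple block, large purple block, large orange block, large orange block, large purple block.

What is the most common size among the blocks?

Counts by size: large 9, medium 4, small 3.
The maximum is 9, held uniquely by large.

large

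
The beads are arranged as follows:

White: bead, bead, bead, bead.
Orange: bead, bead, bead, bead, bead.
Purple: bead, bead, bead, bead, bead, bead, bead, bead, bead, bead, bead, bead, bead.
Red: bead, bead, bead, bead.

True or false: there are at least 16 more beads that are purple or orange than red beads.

False

beads that are purple or orange: 18.
red beads: 4.
The claim requires 18 − 4 = 14 ≥ 16, which does not hold.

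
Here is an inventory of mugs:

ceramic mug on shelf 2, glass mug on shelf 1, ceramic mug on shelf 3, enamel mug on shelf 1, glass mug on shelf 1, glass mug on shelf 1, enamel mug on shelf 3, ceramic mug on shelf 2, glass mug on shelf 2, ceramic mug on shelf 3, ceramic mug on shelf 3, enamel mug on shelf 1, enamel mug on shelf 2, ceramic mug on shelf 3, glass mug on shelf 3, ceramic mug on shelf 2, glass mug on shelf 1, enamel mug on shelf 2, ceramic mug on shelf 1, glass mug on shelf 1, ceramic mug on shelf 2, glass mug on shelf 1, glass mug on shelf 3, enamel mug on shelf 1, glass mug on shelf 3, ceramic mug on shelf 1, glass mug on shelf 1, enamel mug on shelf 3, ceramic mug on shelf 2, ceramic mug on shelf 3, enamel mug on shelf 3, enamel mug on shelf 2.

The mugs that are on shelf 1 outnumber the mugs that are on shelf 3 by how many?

mugs on shelf 1: 12.
mugs on shelf 3: 11.
12 − 11 = 1.

1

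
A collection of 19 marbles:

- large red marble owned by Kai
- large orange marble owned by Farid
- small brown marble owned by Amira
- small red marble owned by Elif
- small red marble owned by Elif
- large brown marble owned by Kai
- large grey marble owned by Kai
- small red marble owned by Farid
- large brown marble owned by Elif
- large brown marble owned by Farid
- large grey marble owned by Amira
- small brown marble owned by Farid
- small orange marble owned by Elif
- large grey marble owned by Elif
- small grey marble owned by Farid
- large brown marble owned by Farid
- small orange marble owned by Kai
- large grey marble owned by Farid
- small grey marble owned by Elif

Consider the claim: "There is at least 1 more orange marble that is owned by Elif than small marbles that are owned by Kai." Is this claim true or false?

False

orange marbles owned by Elif: 1.
small marbles owned by Kai: 1.
The claim requires 1 − 1 = 0 ≥ 1, which does not hold.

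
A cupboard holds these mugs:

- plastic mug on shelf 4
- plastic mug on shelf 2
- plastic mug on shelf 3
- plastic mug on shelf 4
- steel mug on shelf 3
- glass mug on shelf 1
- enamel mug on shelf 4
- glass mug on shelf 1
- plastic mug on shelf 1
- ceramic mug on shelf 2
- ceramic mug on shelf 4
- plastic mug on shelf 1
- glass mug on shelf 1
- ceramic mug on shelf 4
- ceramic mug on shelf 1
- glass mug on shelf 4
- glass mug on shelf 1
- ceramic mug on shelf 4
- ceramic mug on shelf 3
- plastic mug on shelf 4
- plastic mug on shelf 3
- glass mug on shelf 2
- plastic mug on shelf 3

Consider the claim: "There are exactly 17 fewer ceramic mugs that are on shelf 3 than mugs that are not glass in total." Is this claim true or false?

There is 1 ceramic mug on shelf 3.
There are 17 mugs that are not glass.
The claim requires 17 − 1 (= 16) to equal 17, which does not hold.

False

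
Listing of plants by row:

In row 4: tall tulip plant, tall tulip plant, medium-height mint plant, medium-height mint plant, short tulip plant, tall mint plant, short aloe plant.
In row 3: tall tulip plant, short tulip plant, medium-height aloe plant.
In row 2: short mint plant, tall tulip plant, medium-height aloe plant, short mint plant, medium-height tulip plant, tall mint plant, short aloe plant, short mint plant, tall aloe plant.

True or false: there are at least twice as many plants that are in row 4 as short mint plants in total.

True

|plants in row 4| = 7.
|short mint plants| = 3.
The claim requires 7 ≥ 2 × 3 = 6, which holds.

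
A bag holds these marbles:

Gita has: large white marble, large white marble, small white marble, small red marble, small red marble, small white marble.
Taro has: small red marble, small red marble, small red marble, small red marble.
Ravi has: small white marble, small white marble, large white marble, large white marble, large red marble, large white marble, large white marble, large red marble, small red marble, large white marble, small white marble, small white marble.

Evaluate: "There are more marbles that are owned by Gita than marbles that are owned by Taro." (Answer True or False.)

Count of marbles owned by Gita: 6.
Count of marbles owned by Taro: 4.
The claim requires 6 > 4, which holds.

True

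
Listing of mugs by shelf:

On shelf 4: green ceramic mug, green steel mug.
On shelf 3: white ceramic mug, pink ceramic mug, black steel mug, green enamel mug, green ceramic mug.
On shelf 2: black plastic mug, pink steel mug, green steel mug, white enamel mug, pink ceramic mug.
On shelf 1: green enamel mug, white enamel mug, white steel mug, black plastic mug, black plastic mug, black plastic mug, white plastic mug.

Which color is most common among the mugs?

Counts by color: green 6, white 5, black 5, pink 3.
The maximum is 6, held uniquely by green.

green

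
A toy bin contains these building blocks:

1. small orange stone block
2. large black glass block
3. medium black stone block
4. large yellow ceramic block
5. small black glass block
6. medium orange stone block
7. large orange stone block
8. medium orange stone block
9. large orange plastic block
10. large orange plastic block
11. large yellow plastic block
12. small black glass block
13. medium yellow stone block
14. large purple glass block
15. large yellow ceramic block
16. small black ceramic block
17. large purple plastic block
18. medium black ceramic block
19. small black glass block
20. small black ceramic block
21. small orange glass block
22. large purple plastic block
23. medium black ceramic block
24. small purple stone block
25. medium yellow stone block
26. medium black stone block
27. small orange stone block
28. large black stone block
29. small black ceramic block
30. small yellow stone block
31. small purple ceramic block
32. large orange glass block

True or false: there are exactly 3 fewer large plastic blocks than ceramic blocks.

True

large plastic blocks: 5.
ceramic blocks: 8.
The claim requires 8 − 5 (= 3) to equal 3, which holds.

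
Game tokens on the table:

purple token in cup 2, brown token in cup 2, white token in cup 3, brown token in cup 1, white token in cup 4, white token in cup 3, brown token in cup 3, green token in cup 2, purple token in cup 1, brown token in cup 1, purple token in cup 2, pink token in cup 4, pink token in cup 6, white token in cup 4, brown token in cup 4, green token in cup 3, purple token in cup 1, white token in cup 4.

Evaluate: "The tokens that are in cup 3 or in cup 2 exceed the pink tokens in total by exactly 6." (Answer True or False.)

True

There are 8 tokens in cup 3 or in cup 2.
There are 2 pink tokens.
The claim requires 8 − 2 (= 6) to equal 6, which holds.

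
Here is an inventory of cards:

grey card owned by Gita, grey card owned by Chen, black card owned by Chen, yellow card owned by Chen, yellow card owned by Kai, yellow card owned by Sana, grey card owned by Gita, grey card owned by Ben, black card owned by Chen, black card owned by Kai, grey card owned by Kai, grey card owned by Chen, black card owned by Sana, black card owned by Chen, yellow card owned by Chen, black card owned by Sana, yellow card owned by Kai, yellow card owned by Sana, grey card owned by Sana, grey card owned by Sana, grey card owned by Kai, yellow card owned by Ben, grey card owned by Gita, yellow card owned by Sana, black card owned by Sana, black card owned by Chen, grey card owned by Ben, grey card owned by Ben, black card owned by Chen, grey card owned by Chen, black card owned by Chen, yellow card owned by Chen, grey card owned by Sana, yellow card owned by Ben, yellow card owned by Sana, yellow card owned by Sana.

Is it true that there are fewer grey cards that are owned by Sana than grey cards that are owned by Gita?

Count of grey cards owned by Sana: 3.
Count of grey cards owned by Gita: 3.
The claim requires 3 < 3, which does not hold.

False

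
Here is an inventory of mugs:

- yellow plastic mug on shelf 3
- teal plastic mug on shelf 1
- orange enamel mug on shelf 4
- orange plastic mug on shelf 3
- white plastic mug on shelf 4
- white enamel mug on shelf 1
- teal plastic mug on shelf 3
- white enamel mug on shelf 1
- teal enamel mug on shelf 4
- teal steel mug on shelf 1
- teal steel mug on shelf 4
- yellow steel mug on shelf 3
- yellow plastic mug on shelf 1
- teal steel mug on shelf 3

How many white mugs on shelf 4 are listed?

1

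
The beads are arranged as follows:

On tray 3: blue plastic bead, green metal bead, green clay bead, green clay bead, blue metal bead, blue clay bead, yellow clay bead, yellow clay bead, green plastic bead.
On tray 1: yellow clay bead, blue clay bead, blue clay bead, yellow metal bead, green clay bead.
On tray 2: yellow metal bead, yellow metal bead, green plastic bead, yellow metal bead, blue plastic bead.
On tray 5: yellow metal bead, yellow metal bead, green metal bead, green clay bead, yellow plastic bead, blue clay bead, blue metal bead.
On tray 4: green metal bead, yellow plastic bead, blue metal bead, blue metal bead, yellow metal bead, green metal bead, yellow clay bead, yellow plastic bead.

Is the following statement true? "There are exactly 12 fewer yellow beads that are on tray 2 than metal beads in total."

yellow beads on tray 2: 3.
metal beads: 15.
The claim requires 15 − 3 (= 12) to equal 12, which holds.

True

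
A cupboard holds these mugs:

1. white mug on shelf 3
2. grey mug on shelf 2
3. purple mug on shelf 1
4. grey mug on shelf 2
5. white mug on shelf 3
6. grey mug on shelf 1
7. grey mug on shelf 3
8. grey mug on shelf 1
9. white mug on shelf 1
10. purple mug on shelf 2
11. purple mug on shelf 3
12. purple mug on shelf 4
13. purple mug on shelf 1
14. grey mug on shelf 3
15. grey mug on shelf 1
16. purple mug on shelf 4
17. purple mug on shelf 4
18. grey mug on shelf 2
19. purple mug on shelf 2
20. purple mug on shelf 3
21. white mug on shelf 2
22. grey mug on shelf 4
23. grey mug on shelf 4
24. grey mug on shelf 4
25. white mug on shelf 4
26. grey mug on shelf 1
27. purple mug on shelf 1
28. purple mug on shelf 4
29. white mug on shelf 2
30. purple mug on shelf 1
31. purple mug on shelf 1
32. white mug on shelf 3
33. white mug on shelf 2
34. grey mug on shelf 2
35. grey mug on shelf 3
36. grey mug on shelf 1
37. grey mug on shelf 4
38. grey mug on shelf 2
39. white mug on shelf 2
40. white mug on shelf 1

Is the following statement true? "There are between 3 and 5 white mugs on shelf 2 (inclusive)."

True

|white mugs on shelf 2| = 4.
The claim requires 3 ≤ 4 ≤ 5, which holds.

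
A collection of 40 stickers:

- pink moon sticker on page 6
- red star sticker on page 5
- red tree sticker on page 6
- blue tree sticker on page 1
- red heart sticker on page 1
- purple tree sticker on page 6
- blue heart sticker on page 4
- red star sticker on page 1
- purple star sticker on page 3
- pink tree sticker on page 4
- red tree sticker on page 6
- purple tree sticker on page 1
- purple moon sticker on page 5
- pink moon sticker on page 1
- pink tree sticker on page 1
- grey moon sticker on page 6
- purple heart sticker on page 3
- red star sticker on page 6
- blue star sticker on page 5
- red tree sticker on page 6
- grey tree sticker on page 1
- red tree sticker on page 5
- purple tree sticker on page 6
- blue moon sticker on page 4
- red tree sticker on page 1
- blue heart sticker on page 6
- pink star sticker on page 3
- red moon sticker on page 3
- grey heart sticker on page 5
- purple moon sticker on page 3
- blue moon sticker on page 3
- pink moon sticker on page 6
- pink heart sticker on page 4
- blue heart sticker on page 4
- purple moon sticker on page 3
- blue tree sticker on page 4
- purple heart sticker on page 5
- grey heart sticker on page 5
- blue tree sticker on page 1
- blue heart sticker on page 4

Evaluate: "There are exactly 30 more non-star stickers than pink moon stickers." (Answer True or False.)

False

|non-star stickers| = 34.
|pink moon stickers| = 3.
The claim requires 34 − 3 (= 31) to equal 30, which does not hold.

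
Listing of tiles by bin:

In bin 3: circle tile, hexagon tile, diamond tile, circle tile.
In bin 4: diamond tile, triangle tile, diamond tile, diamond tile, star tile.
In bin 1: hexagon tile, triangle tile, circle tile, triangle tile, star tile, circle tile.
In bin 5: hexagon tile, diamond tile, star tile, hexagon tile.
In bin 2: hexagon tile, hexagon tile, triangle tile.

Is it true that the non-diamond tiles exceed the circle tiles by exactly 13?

There are 17 non-diamond tiles.
There are 4 circle tiles.
The claim requires 17 − 4 (= 13) to equal 13, which holds.

True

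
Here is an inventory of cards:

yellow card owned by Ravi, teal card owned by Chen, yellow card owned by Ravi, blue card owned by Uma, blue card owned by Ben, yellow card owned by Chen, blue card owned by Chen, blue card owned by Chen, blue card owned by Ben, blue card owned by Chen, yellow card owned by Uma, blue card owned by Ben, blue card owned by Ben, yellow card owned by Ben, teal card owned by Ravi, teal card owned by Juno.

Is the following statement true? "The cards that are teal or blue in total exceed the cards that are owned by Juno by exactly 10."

cards that are teal or blue: 11.
cards owned by Juno: 1.
The claim requires 11 − 1 (= 10) to equal 10, which holds.

True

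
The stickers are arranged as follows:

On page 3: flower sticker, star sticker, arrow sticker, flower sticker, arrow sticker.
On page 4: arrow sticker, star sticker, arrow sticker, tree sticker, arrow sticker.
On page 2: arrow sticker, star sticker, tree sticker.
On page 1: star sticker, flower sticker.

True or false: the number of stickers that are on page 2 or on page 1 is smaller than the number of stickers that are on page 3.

stickers on page 2 or on page 1: 5.
stickers on page 3: 5.
The claim requires 5 < 5, which does not hold.

False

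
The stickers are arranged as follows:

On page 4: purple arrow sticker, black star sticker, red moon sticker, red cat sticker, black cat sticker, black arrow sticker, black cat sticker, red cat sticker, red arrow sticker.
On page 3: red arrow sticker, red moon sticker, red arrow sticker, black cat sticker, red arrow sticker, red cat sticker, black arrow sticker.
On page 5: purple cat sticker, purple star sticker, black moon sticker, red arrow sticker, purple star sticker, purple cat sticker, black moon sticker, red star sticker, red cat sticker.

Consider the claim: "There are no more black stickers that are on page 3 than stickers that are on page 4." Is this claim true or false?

There are 2 black stickers on page 3.
There are 9 stickers on page 4.
The claim requires 2 ≤ 9, which holds.

True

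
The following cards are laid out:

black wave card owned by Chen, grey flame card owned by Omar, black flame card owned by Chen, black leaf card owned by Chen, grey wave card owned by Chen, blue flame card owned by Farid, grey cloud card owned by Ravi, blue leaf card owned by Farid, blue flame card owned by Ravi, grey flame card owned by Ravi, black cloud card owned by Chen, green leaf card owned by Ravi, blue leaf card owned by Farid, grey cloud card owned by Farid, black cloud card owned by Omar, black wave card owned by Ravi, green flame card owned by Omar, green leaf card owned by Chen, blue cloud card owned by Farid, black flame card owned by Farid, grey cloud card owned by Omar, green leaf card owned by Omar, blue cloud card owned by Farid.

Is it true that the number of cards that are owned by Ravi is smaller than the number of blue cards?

True

cards owned by Ravi: 5.
blue cards: 6.
The claim requires 5 < 6, which holds.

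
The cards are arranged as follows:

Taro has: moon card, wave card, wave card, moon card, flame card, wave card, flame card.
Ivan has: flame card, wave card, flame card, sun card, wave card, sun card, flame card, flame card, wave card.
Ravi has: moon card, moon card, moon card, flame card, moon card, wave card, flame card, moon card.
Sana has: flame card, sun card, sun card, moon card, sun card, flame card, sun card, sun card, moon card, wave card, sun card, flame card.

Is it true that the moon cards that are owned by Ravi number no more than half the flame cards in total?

True

moon cards owned by Ravi: 5.
flame cards: 11.
The claim requires 2 × 5 = 10 ≤ 11, which holds.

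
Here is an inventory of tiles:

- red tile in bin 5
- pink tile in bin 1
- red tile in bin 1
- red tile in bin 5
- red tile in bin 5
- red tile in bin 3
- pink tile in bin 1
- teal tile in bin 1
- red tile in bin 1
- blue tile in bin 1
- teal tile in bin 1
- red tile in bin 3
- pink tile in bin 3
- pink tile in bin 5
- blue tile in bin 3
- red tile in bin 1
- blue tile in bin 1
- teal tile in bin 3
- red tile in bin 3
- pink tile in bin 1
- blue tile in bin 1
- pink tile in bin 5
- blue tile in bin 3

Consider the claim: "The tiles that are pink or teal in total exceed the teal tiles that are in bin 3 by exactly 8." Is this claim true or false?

True

There are 9 tiles that are pink or teal.
There is 1 teal tile in bin 3.
The claim requires 9 − 1 (= 8) to equal 8, which holds.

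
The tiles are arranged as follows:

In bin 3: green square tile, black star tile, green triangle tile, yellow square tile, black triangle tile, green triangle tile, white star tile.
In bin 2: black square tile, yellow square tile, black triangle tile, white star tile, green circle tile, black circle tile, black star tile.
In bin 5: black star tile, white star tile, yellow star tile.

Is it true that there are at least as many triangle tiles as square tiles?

True

There are 4 triangle tiles.
There are 4 square tiles.
The claim requires 4 ≥ 4, which holds.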